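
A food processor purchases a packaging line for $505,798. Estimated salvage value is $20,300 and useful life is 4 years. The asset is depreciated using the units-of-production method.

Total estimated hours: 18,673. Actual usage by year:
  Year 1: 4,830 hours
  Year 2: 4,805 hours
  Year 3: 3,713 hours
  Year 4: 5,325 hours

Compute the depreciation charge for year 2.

$124,930

Depreciable base = $505,798 − $20,300 = $485,498.
Rate = $485,498 / 18,673 hours = $26 per hour.
Year 1: 4,830 × $26 = $125,580. Book value $380,218.
Year 2: 4,805 × $26 = $124,930. Book value $255,288.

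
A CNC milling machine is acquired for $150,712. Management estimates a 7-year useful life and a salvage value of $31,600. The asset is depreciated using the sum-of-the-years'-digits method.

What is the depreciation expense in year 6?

Depreciable base = $150,712 − $31,600 = $119,112.
Sum of the years' digits = 7+6+5+4+3+2+1 = 28.
Year 1: $119,112 × 7/28 = $29,778. Book value $120,934.
Year 2: $119,112 × 6/28 = $25,524. Book value $95,410.
Year 3: $119,112 × 5/28 = $21,270. Book value $74,140.
Year 4: $119,112 × 4/28 = $17,016. Book value $57,124.
Year 5: $119,112 × 3/28 = $12,762. Book value $44,362.
Year 6: $119,112 × 2/28 = $8,508. Book value $35,854.

$8,508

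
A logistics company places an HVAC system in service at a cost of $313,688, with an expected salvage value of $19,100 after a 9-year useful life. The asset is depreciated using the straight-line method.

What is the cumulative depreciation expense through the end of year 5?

Depreciable base = $313,688 − $19,100 = $294,588.
Annual expense = $294,588 / 9 = $32,732.
End of year 1: book value $280,956.
End of year 2: book value $248,224.
End of year 3: book value $215,492.
End of year 4: book value $182,760.
End of year 5: book value $150,028.
Accumulated through year 5 = $313,688 − $150,028 = $163,660.

$163,660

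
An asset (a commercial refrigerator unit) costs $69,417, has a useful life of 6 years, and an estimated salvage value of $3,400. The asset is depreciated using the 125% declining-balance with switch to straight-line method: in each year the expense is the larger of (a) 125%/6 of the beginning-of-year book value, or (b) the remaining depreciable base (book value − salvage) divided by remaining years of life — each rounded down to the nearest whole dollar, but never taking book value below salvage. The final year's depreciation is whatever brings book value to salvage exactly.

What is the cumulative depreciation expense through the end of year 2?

$25,910

Depreciable base = $69,417 − $3,400 = $66,017.
Year 1: DB = ⌊$69,417 × 125%/6⌋ = $14,461; SL = ⌊$66,017/6⌋ = $11,002 → take DB $14,461. Book value $54,956.
Year 2: DB = ⌊$54,956 × 125%/6⌋ = $11,449; SL = ⌊$51,556/5⌋ = $10,311 → take DB $11,449. Book value $43,507.
Accumulated through year 2 = $69,417 − $43,507 = $25,910.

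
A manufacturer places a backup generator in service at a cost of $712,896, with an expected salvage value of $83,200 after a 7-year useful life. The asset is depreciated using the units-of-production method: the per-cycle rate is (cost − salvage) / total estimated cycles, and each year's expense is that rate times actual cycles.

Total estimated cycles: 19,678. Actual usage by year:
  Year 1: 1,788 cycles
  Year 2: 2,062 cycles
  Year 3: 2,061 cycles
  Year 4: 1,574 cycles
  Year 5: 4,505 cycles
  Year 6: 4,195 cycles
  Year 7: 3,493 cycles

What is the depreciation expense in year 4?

$50,368

Depreciable base = $712,896 − $83,200 = $629,696.
Rate = $629,696 / 19,678 cycles = $32 per cycle.
Year 1: 1,788 × $32 = $57,216. Book value $655,680.
Year 2: 2,062 × $32 = $65,984. Book value $589,696.
Year 3: 2,061 × $32 = $65,952. Book value $523,744.
Year 4: 1,574 × $32 = $50,368. Book value $473,376.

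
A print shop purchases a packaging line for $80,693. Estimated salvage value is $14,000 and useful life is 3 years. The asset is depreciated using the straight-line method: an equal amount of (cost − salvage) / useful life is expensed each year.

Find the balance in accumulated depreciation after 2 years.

Depreciable base = $80,693 − $14,000 = $66,693.
Annual expense = $66,693 / 3 = $22,231.
End of year 1: book value $58,462.
End of year 2: book value $36,231.
Accumulated through year 2 = $80,693 − $36,231 = $44,462.

$44,462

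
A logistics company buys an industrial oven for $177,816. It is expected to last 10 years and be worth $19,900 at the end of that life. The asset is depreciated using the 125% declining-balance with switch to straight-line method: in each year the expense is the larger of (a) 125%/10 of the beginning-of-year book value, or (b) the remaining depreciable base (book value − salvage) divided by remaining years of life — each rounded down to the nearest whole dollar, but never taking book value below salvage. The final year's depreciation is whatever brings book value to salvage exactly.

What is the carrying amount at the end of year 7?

Depreciable base = $177,816 − $19,900 = $157,916.
Year 1: DB = ⌊$177,816 × 125%/10⌋ = $22,227; SL = ⌊$157,916/10⌋ = $15,791 → take DB $22,227. Book value $155,589.
Year 2: DB = ⌊$155,589 × 125%/10⌋ = $19,448; SL = ⌊$135,689/9⌋ = $15,076 → take DB $19,448. Book value $136,141.
Year 3: DB = ⌊$136,141 × 125%/10⌋ = $17,017; SL = ⌊$116,241/8⌋ = $14,530 → take DB $17,017. Book value $119,124.
Year 4: DB = ⌊$119,124 × 125%/10⌋ = $14,890; SL = ⌊$99,224/7⌋ = $14,174 → take DB $14,890. Book value $104,234.
Year 5: DB = ⌊$104,234 × 125%/10⌋ = $13,029; SL = ⌊$84,334/6⌋ = $14,055 → take SL $14,055. Book value $90,179.
Year 6: DB = ⌊$90,179 × 125%/10⌋ = $11,272; SL = ⌊$70,279/5⌋ = $14,055 → take SL $14,055. Book value $76,124.
Year 7: DB = ⌊$76,124 × 125%/10⌋ = $9,515; SL = ⌊$56,224/4⌋ = $14,056 → take SL $14,056. Book value $62,068.

$62,068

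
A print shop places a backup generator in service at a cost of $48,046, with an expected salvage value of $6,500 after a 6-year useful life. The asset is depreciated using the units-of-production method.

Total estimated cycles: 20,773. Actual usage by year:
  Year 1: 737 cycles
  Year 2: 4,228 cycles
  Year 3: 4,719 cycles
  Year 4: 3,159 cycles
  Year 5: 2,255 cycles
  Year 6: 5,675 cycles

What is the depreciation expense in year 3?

$9,438

Depreciable base = $48,046 − $6,500 = $41,546.
Rate = $41,546 / 20,773 cycles = $2 per cycle.
Year 1: 737 × $2 = $1,474. Book value $46,572.
Year 2: 4,228 × $2 = $8,456. Book value $38,116.
Year 3: 4,719 × $2 = $9,438. Book value $28,678.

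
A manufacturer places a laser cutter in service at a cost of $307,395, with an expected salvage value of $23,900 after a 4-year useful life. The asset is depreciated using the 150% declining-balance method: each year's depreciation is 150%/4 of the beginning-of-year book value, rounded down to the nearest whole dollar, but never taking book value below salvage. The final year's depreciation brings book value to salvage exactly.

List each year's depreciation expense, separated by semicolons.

$115,273; $72,045; $45,028; $51,149

Depreciable base = $307,395 − $23,900 = $283,495.
Year 1: ⌊$307,395 × 150%/4⌋ = $115,273. Book value $192,122.
Year 2: ⌊$192,122 × 150%/4⌋ = $72,045. Book value $120,077.
Year 3: ⌊$120,077 × 150%/4⌋ = $45,028. Book value $75,049.
Year 4 (final): $75,049 − $23,900 = $51,149. Book value $23,900.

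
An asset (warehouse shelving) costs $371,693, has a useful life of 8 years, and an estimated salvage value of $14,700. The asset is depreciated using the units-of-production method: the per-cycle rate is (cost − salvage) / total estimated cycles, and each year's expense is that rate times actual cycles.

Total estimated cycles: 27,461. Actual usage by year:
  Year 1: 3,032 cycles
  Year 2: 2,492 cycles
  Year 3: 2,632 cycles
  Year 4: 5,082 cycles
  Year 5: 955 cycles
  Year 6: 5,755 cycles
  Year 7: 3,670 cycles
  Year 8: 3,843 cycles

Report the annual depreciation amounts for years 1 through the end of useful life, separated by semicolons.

Depreciable base = $371,693 − $14,700 = $356,993.
Rate = $356,993 / 27,461 cycles = $13 per cycle.
Year 1: 3,032 × $13 = $39,416. Book value $332,277.
Year 2: 2,492 × $13 = $32,396. Book value $299,881.
Year 3: 2,632 × $13 = $34,216. Book value $265,665.
Year 4: 5,082 × $13 = $66,066. Book value $199,599.
Year 5: 955 × $13 = $12,415. Book value $187,184.
Year 6: 5,755 × $13 = $74,815. Book value $112,369.
Year 7: 3,670 × $13 = $47,710. Book value $64,659.
Year 8: 3,843 × $13 = $49,959. Book value $14,700.

$39,416; $32,396; $34,216; $66,066; $12,415; $74,815; $47,710; $49,959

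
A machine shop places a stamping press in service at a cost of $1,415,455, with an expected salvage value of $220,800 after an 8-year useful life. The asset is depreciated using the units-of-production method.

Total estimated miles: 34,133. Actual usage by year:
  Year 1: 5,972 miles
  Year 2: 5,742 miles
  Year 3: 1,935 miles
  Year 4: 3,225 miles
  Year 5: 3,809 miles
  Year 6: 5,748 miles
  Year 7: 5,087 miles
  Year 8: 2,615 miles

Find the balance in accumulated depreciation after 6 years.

Depreciable base = $1,415,455 − $220,800 = $1,194,655.
Rate = $1,194,655 / 34,133 miles = $35 per mile.
Year 1: 5,972 × $35 = $209,020. Book value $1,206,435.
Year 2: 5,742 × $35 = $200,970. Book value $1,005,465.
Year 3: 1,935 × $35 = $67,725. Book value $937,740.
Year 4: 3,225 × $35 = $112,875. Book value $824,865.
Year 5: 3,809 × $35 = $133,315. Book value $691,550.
Year 6: 5,748 × $35 = $201,180. Book value $490,370.
Accumulated through year 6 = $1,415,455 − $490,370 = $925,085.

$925,085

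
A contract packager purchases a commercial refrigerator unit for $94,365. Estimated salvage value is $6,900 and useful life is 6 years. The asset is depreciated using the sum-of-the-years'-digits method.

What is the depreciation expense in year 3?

$16,660

Depreciable base = $94,365 − $6,900 = $87,465.
Sum of the years' digits = 6+5+4+3+2+1 = 21.
Year 1: $87,465 × 6/21 = $24,990. Book value $69,375.
Year 2: $87,465 × 5/21 = $20,825. Book value $48,550.
Year 3: $87,465 × 4/21 = $16,660. Book value $31,890.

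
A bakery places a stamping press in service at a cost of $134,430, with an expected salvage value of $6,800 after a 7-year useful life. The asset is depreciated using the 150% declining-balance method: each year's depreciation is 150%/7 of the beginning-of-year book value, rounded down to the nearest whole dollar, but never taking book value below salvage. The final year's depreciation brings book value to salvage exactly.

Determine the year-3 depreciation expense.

Depreciable base = $134,430 − $6,800 = $127,630.
Year 1: ⌊$134,430 × 150%/7⌋ = $28,806. Book value $105,624.
Year 2: ⌊$105,624 × 150%/7⌋ = $22,633. Book value $82,991.
Year 3: ⌊$82,991 × 150%/7⌋ = $17,783. Book value $65,208.

$17,783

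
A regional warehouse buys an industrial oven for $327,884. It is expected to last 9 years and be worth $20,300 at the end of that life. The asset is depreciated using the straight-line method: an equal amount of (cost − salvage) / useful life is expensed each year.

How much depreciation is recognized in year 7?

Depreciable base = $327,884 − $20,300 = $307,584.
Annual expense = $307,584 / 9 = $34,176.

$34,176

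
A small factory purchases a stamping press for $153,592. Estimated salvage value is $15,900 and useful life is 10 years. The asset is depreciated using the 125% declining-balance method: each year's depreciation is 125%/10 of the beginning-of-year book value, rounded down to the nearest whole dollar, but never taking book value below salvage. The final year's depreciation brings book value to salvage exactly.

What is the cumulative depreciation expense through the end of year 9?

$107,411

Depreciable base = $153,592 − $15,900 = $137,692.
Year 1: ⌊$153,592 × 125%/10⌋ = $19,199. Book value $134,393.
Year 2: ⌊$134,393 × 125%/10⌋ = $16,799. Book value $117,594.
Year 3: ⌊$117,594 × 125%/10⌋ = $14,699. Book value $102,895.
Year 4: ⌊$102,895 × 125%/10⌋ = $12,861. Book value $90,034.
Year 5: ⌊$90,034 × 125%/10⌋ = $11,254. Book value $78,780.
Year 6: ⌊$78,780 × 125%/10⌋ = $9,847. Book value $68,933.
Year 7: ⌊$68,933 × 125%/10⌋ = $8,616. Book value $60,317.
Year 8: ⌊$60,317 × 125%/10⌋ = $7,539. Book value $52,778.
Year 9: ⌊$52,778 × 125%/10⌋ = $6,597. Book value $46,181.
Accumulated through year 9 = $153,592 − $46,181 = $107,411.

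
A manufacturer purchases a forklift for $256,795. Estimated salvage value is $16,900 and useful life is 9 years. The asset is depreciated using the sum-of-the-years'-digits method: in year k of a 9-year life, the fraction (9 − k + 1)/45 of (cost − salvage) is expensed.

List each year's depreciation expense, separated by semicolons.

Depreciable base = $256,795 − $16,900 = $239,895.
Sum of the years' digits = 9+8+7+6+5+4+3+2+1 = 45.
Year 1: $239,895 × 9/45 = $47,979. Book value $208,816.
Year 2: $239,895 × 8/45 = $42,648. Book value $166,168.
Year 3: $239,895 × 7/45 = $37,317. Book value $128,851.
Year 4: $239,895 × 6/45 = $31,986. Book value $96,865.
Year 5: $239,895 × 5/45 = $26,655. Book value $70,210.
Year 6: $239,895 × 4/45 = $21,324. Book value $48,886.
Year 7: $239,895 × 3/45 = $15,993. Book value $32,893.
Year 8: $239,895 × 2/45 = $10,662. Book value $22,231.
Year 9: $239,895 × 1/45 = $5,331. Book value $16,900.

$47,979; $42,648; $37,317; $31,986; $26,655; $21,324; $15,993; $10,662; $5,331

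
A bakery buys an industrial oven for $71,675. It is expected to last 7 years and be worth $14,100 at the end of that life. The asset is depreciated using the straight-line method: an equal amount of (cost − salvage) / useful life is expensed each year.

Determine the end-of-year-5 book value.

Depreciable base = $71,675 − $14,100 = $57,575.
Annual expense = $57,575 / 7 = $8,225.
End of year 1: book value $63,450.
End of year 2: book value $55,225.
End of year 3: book value $47,000.
End of year 4: book value $38,775.
End of year 5: book value $30,550.

$30,550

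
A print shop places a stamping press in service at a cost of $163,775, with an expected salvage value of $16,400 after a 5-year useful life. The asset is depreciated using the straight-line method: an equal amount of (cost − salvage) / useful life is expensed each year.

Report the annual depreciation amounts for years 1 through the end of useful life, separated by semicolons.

$29,475; $29,475; $29,475; $29,475; $29,475

Depreciable base = $163,775 − $16,400 = $147,375.
Annual expense = $147,375 / 5 = $29,475.
End of year 1: book value $134,300.
End of year 2: book value $104,825.
End of year 3: book value $75,350.
End of year 4: book value $45,875.
End of year 5: book value $16,400.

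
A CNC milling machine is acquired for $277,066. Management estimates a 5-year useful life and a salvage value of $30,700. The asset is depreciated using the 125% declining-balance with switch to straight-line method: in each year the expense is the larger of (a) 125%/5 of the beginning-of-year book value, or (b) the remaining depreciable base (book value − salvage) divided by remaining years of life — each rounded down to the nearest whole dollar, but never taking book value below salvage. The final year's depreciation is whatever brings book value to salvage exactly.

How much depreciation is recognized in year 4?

Depreciable base = $277,066 − $30,700 = $246,366.
Year 1: DB = ⌊$277,066 × 125%/5⌋ = $69,266; SL = ⌊$246,366/5⌋ = $49,273 → take DB $69,266. Book value $207,800.
Year 2: DB = ⌊$207,800 × 125%/5⌋ = $51,950; SL = ⌊$177,100/4⌋ = $44,275 → take DB $51,950. Book value $155,850.
Year 3: DB = ⌊$155,850 × 125%/5⌋ = $38,962; SL = ⌊$125,150/3⌋ = $41,716 → take SL $41,716. Book value $114,134.
Year 4: DB = ⌊$114,134 × 125%/5⌋ = $28,533; SL = ⌊$83,434/2⌋ = $41,717 → take SL $41,717. Book value $72,417.

$41,717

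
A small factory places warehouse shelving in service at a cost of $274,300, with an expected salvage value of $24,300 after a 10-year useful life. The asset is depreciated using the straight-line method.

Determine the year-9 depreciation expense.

$25,000

Depreciable base = $274,300 − $24,300 = $250,000.
Annual expense = $250,000 / 10 = $25,000.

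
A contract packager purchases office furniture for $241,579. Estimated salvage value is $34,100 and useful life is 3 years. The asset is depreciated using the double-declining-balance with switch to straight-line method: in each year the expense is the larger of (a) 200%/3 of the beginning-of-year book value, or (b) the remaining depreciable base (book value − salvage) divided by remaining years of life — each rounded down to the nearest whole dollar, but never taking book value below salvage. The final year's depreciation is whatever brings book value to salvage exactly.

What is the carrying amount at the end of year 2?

$34,100

Depreciable base = $241,579 − $34,100 = $207,479.
Year 1: DB = ⌊$241,579 × 200%/3⌋ = $161,052; SL = ⌊$207,479/3⌋ = $69,159 → take DB $161,052. Book value $80,527.
Year 2: DB = ⌊$80,527 × 200%/3⌋ = $53,684; SL = ⌊$46,427/2⌋ = $23,213 → take DB $53,684, capped at $46,427. Book value $34,100.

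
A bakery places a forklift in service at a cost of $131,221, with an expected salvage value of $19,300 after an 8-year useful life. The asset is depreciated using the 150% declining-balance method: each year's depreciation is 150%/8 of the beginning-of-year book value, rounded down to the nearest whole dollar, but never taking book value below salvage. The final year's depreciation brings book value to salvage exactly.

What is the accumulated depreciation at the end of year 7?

$100,545

Depreciable base = $131,221 − $19,300 = $111,921.
Year 1: ⌊$131,221 × 150%/8⌋ = $24,603. Book value $106,618.
Year 2: ⌊$106,618 × 150%/8⌋ = $19,990. Book value $86,628.
Year 3: ⌊$86,628 × 150%/8⌋ = $16,242. Book value $70,386.
Year 4: ⌊$70,386 × 150%/8⌋ = $13,197. Book value $57,189.
Year 5: ⌊$57,189 × 150%/8⌋ = $10,722. Book value $46,467.
Year 6: ⌊$46,467 × 150%/8⌋ = $8,712. Book value $37,755.
Year 7: ⌊$37,755 × 150%/8⌋ = $7,079. Book value $30,676.
Accumulated through year 7 = $131,221 − $30,676 = $100,545.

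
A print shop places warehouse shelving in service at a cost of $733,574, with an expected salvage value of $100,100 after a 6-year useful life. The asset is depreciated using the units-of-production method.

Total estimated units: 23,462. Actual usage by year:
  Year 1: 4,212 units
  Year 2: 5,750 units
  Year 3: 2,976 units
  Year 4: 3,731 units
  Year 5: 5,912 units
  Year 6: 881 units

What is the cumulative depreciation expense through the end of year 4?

Depreciable base = $733,574 − $100,100 = $633,474.
Rate = $633,474 / 23,462 units = $27 per unit.
Year 1: 4,212 × $27 = $113,724. Book value $619,850.
Year 2: 5,750 × $27 = $155,250. Book value $464,600.
Year 3: 2,976 × $27 = $80,352. Book value $384,248.
Year 4: 3,731 × $27 = $100,737. Book value $283,511.
Accumulated through year 4 = $733,574 − $283,511 = $450,063.

$450,063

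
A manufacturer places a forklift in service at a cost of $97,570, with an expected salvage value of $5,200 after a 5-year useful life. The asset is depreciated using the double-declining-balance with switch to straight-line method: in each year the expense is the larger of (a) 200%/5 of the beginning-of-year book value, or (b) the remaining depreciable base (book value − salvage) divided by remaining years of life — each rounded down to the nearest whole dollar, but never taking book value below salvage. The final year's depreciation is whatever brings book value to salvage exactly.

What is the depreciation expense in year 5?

Depreciable base = $97,570 − $5,200 = $92,370.
Year 1: DB = ⌊$97,570 × 200%/5⌋ = $39,028; SL = ⌊$92,370/5⌋ = $18,474 → take DB $39,028. Book value $58,542.
Year 2: DB = ⌊$58,542 × 200%/5⌋ = $23,416; SL = ⌊$53,342/4⌋ = $13,335 → take DB $23,416. Book value $35,126.
Year 3: DB = ⌊$35,126 × 200%/5⌋ = $14,050; SL = ⌊$29,926/3⌋ = $9,975 → take DB $14,050. Book value $21,076.
Year 4: DB = ⌊$21,076 × 200%/5⌋ = $8,430; SL = ⌊$15,876/2⌋ = $7,938 → take DB $8,430. Book value $12,646.
Year 5 (final): $12,646 − $5,200 = $7,446. Book value $5,200.

$7,446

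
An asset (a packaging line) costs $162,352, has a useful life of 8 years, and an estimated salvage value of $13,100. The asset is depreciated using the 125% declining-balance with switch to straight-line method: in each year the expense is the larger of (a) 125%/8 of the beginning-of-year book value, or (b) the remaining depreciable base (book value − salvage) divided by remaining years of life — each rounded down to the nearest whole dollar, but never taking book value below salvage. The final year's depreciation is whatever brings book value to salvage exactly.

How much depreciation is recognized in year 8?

Depreciable base = $162,352 − $13,100 = $149,252.
Year 1: DB = ⌊$162,352 × 125%/8⌋ = $25,367; SL = ⌊$149,252/8⌋ = $18,656 → take DB $25,367. Book value $136,985.
Year 2: DB = ⌊$136,985 × 125%/8⌋ = $21,403; SL = ⌊$123,885/7⌋ = $17,697 → take DB $21,403. Book value $115,582.
Year 3: DB = ⌊$115,582 × 125%/8⌋ = $18,059; SL = ⌊$102,482/6⌋ = $17,080 → take DB $18,059. Book value $97,523.
Year 4: DB = ⌊$97,523 × 125%/8⌋ = $15,237; SL = ⌊$84,423/5⌋ = $16,884 → take SL $16,884. Book value $80,639.
Year 5: DB = ⌊$80,639 × 125%/8⌋ = $12,599; SL = ⌊$67,539/4⌋ = $16,884 → take SL $16,884. Book value $63,755.
Year 6: DB = ⌊$63,755 × 125%/8⌋ = $9,961; SL = ⌊$50,655/3⌋ = $16,885 → take SL $16,885. Book value $46,870.
Year 7: DB = ⌊$46,870 × 125%/8⌋ = $7,323; SL = ⌊$33,770/2⌋ = $16,885 → take SL $16,885. Book value $29,985.
Year 8 (final): $29,985 − $13,100 = $16,885. Book value $13,100.

$16,885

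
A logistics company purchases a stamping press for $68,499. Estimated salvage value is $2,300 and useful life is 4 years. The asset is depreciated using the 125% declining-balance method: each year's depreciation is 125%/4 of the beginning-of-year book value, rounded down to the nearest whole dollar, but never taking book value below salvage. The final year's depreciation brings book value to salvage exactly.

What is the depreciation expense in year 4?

$19,960

Depreciable base = $68,499 − $2,300 = $66,199.
Year 1: ⌊$68,499 × 125%/4⌋ = $21,405. Book value $47,094.
Year 2: ⌊$47,094 × 125%/4⌋ = $14,716. Book value $32,378.
Year 3: ⌊$32,378 × 125%/4⌋ = $10,118. Book value $22,260.
Year 4 (final): $22,260 − $2,300 = $19,960. Book value $2,300.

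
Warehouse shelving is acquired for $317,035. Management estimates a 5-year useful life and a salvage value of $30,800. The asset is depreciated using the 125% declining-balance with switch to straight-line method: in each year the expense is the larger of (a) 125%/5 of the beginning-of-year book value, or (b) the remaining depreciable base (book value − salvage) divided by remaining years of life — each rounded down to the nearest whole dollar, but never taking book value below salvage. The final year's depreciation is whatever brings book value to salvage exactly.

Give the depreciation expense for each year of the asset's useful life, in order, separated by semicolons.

$79,258; $59,444; $49,177; $49,178; $49,178

Depreciable base = $317,035 − $30,800 = $286,235.
Year 1: DB = ⌊$317,035 × 125%/5⌋ = $79,258; SL = ⌊$286,235/5⌋ = $57,247 → take DB $79,258. Book value $237,777.
Year 2: DB = ⌊$237,777 × 125%/5⌋ = $59,444; SL = ⌊$206,977/4⌋ = $51,744 → take DB $59,444. Book value $178,333.
Year 3: DB = ⌊$178,333 × 125%/5⌋ = $44,583; SL = ⌊$147,533/3⌋ = $49,177 → take SL $49,177. Book value $129,156.
Year 4: DB = ⌊$129,156 × 125%/5⌋ = $32,289; SL = ⌊$98,356/2⌋ = $49,178 → take SL $49,178. Book value $79,978.
Year 5 (final): $79,978 − $30,800 = $49,178. Book value $30,800.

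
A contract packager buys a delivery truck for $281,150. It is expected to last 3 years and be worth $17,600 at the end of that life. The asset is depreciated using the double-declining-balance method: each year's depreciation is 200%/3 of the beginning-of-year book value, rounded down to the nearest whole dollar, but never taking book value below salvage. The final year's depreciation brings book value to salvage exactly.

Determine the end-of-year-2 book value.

$31,239

Depreciable base = $281,150 − $17,600 = $263,550.
Year 1: ⌊$281,150 × 200%/3⌋ = $187,433. Book value $93,717.
Year 2: ⌊$93,717 × 200%/3⌋ = $62,478. Book value $31,239.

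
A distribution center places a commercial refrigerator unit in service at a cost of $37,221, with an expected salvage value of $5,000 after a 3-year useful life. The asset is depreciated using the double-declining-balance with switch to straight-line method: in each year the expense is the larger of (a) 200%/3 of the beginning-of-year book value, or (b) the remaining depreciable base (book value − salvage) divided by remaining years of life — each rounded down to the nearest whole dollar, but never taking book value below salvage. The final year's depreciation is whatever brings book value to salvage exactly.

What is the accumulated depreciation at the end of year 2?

Depreciable base = $37,221 − $5,000 = $32,221.
Year 1: DB = ⌊$37,221 × 200%/3⌋ = $24,814; SL = ⌊$32,221/3⌋ = $10,740 → take DB $24,814. Book value $12,407.
Year 2: DB = ⌊$12,407 × 200%/3⌋ = $8,271; SL = ⌊$7,407/2⌋ = $3,703 → take DB $8,271, capped at $7,407. Book value $5,000.
Accumulated through year 2 = $37,221 − $5,000 = $32,221.

$32,221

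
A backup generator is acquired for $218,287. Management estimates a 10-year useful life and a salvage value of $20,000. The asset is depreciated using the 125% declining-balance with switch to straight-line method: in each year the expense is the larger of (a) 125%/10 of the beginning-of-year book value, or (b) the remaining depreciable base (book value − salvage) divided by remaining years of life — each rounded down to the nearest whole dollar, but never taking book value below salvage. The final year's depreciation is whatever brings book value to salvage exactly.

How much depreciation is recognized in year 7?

Depreciable base = $218,287 − $20,000 = $198,287.
Year 1: DB = ⌊$218,287 × 125%/10⌋ = $27,285; SL = ⌊$198,287/10⌋ = $19,828 → take DB $27,285. Book value $191,002.
Year 2: DB = ⌊$191,002 × 125%/10⌋ = $23,875; SL = ⌊$171,002/9⌋ = $19,000 → take DB $23,875. Book value $167,127.
Year 3: DB = ⌊$167,127 × 125%/10⌋ = $20,890; SL = ⌊$147,127/8⌋ = $18,390 → take DB $20,890. Book value $146,237.
Year 4: DB = ⌊$146,237 × 125%/10⌋ = $18,279; SL = ⌊$126,237/7⌋ = $18,033 → take DB $18,279. Book value $127,958.
Year 5: DB = ⌊$127,958 × 125%/10⌋ = $15,994; SL = ⌊$107,958/6⌋ = $17,993 → take SL $17,993. Book value $109,965.
Year 6: DB = ⌊$109,965 × 125%/10⌋ = $13,745; SL = ⌊$89,965/5⌋ = $17,993 → take SL $17,993. Book value $91,972.
Year 7: DB = ⌊$91,972 × 125%/10⌋ = $11,496; SL = ⌊$71,972/4⌋ = $17,993 → take SL $17,993. Book value $73,979.

$17,993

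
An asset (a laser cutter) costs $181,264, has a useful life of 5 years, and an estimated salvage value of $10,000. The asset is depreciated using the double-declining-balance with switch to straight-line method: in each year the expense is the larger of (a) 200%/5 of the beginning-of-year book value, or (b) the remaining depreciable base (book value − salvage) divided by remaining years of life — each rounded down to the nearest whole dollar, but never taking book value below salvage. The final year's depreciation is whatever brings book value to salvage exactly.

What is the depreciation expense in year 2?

$43,503

Depreciable base = $181,264 − $10,000 = $171,264.
Year 1: DB = ⌊$181,264 × 200%/5⌋ = $72,505; SL = ⌊$171,264/5⌋ = $34,252 → take DB $72,505. Book value $108,759.
Year 2: DB = ⌊$108,759 × 200%/5⌋ = $43,503; SL = ⌊$98,759/4⌋ = $24,689 → take DB $43,503. Book value $65,256.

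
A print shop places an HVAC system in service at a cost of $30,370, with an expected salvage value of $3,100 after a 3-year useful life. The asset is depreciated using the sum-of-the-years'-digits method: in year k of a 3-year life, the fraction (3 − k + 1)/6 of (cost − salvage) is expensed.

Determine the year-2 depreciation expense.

$9,090

Depreciable base = $30,370 − $3,100 = $27,270.
Sum of the years' digits = 3+2+1 = 6.
Year 1: $27,270 × 3/6 = $13,635. Book value $16,735.
Year 2: $27,270 × 2/6 = $9,090. Book value $7,645.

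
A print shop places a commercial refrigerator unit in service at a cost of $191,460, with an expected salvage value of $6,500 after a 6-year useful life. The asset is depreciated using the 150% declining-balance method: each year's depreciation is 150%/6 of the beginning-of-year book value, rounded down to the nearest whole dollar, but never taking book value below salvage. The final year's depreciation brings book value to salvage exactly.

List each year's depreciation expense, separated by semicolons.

Depreciable base = $191,460 − $6,500 = $184,960.
Year 1: ⌊$191,460 × 150%/6⌋ = $47,865. Book value $143,595.
Year 2: ⌊$143,595 × 150%/6⌋ = $35,898. Book value $107,697.
Year 3: ⌊$107,697 × 150%/6⌋ = $26,924. Book value $80,773.
Year 4: ⌊$80,773 × 150%/6⌋ = $20,193. Book value $60,580.
Year 5: ⌊$60,580 × 150%/6⌋ = $15,145. Book value $45,435.
Year 6 (final): $45,435 − $6,500 = $38,935. Book value $6,500.

$47,865; $35,898; $26,924; $20,193; $15,145; $38,935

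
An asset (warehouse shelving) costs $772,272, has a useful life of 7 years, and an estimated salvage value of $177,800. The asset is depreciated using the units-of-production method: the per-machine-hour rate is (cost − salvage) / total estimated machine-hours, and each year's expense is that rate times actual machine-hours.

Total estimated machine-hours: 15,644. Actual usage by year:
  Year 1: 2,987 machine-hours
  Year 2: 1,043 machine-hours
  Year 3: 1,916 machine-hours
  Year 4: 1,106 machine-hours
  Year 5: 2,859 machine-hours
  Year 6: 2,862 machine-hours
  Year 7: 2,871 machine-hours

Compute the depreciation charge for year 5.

Depreciable base = $772,272 − $177,800 = $594,472.
Rate = $594,472 / 15,644 machine-hours = $38 per machine-hour.
Year 1: 2,987 × $38 = $113,506. Book value $658,766.
Year 2: 1,043 × $38 = $39,634. Book value $619,132.
Year 3: 1,916 × $38 = $72,808. Book value $546,324.
Year 4: 1,106 × $38 = $42,028. Book value $504,296.
Year 5: 2,859 × $38 = $108,642. Book value $395,654.

$108,642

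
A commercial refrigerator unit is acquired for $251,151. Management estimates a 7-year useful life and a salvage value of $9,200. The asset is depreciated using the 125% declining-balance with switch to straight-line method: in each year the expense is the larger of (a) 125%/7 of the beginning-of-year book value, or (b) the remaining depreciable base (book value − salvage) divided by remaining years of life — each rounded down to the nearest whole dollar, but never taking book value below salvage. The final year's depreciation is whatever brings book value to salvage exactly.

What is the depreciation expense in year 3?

$32,052

Depreciable base = $251,151 − $9,200 = $241,951.
Year 1: DB = ⌊$251,151 × 125%/7⌋ = $44,848; SL = ⌊$241,951/7⌋ = $34,564 → take DB $44,848. Book value $206,303.
Year 2: DB = ⌊$206,303 × 125%/7⌋ = $36,839; SL = ⌊$197,103/6⌋ = $32,850 → take DB $36,839. Book value $169,464.
Year 3: DB = ⌊$169,464 × 125%/7⌋ = $30,261; SL = ⌊$160,264/5⌋ = $32,052 → take SL $32,052. Book value $137,412.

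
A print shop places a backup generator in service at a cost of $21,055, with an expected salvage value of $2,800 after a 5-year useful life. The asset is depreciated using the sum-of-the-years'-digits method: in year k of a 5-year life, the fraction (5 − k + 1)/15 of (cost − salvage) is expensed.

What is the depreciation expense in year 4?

$2,434

Depreciable base = $21,055 − $2,800 = $18,255.
Sum of the years' digits = 5+4+3+2+1 = 15.
Year 1: $18,255 × 5/15 = $6,085. Book value $14,970.
Year 2: $18,255 × 4/15 = $4,868. Book value $10,102.
Year 3: $18,255 × 3/15 = $3,651. Book value $6,451.
Year 4: $18,255 × 2/15 = $2,434. Book value $4,017.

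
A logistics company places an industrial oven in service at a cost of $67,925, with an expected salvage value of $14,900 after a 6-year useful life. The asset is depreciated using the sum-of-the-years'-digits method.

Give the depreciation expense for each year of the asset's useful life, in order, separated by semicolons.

$15,150; $12,625; $10,100; $7,575; $5,050; $2,525

Depreciable base = $67,925 − $14,900 = $53,025.
Sum of the years' digits = 6+5+4+3+2+1 = 21.
Year 1: $53,025 × 6/21 = $15,150. Book value $52,775.
Year 2: $53,025 × 5/21 = $12,625. Book value $40,150.
Year 3: $53,025 × 4/21 = $10,100. Book value $30,050.
Year 4: $53,025 × 3/21 = $7,575. Book value $22,475.
Year 5: $53,025 × 2/21 = $5,050. Book value $17,425.
Year 6: $53,025 × 1/21 = $2,525. Book value $14,900.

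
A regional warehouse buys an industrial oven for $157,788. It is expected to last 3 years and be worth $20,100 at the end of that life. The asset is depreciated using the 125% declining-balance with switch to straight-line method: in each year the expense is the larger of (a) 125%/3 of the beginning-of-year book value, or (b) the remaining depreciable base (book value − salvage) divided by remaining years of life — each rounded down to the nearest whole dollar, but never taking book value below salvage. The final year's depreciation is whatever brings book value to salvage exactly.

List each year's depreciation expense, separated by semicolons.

$65,745; $38,351; $33,592

Depreciable base = $157,788 − $20,100 = $137,688.
Year 1: DB = ⌊$157,788 × 125%/3⌋ = $65,745; SL = ⌊$137,688/3⌋ = $45,896 → take DB $65,745. Book value $92,043.
Year 2: DB = ⌊$92,043 × 125%/3⌋ = $38,351; SL = ⌊$71,943/2⌋ = $35,971 → take DB $38,351. Book value $53,692.
Year 3 (final): $53,692 − $20,100 = $33,592. Book value $20,100.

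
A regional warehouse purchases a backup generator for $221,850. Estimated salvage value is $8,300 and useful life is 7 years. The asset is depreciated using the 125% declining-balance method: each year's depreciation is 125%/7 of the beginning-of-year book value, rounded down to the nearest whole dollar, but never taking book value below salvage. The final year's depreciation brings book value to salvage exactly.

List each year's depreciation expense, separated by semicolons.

Depreciable base = $221,850 − $8,300 = $213,550.
Year 1: ⌊$221,850 × 125%/7⌋ = $39,616. Book value $182,234.
Year 2: ⌊$182,234 × 125%/7⌋ = $32,541. Book value $149,693.
Year 3: ⌊$149,693 × 125%/7⌋ = $26,730. Book value $122,963.
Year 4: ⌊$122,963 × 125%/7⌋ = $21,957. Book value $101,006.
Year 5: ⌊$101,006 × 125%/7⌋ = $18,036. Book value $82,970.
Year 6: ⌊$82,970 × 125%/7⌋ = $14,816. Book value $68,154.
Year 7 (final): $68,154 − $8,300 = $59,854. Book value $8,300.

$39,616; $32,541; $26,730; $21,957; $18,036; $14,816; $59,854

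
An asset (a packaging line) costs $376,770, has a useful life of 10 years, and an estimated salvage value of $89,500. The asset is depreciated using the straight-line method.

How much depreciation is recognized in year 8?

$28,727

Depreciable base = $376,770 − $89,500 = $287,270.
Annual expense = $287,270 / 10 = $28,727.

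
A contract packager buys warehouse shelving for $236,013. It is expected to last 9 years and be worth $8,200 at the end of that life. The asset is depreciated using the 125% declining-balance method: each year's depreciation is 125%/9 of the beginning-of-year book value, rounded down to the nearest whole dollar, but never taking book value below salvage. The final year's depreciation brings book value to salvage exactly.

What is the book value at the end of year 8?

$71,356

Depreciable base = $236,013 − $8,200 = $227,813.
Year 1: ⌊$236,013 × 125%/9⌋ = $32,779. Book value $203,234.
Year 2: ⌊$203,234 × 125%/9⌋ = $28,226. Book value $175,008.
Year 3: ⌊$175,008 × 125%/9⌋ = $24,306. Book value $150,702.
Year 4: ⌊$150,702 × 125%/9⌋ = $20,930. Book value $129,772.
Year 5: ⌊$129,772 × 125%/9⌋ = $18,023. Book value $111,749.
Year 6: ⌊$111,749 × 125%/9⌋ = $15,520. Book value $96,229.
Year 7: ⌊$96,229 × 125%/9⌋ = $13,365. Book value $82,864.
Year 8: ⌊$82,864 × 125%/9⌋ = $11,508. Book value $71,356.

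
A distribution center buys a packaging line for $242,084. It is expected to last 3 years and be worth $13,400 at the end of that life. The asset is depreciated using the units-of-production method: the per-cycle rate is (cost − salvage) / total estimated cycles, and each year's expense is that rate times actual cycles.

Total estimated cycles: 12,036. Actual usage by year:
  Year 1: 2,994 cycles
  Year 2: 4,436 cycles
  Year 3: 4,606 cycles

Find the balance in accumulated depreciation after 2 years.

$141,170

Depreciable base = $242,084 − $13,400 = $228,684.
Rate = $228,684 / 12,036 cycles = $19 per cycle.
Year 1: 2,994 × $19 = $56,886. Book value $185,198.
Year 2: 4,436 × $19 = $84,284. Book value $100,914.
Accumulated through year 2 = $242,084 − $100,914 = $141,170.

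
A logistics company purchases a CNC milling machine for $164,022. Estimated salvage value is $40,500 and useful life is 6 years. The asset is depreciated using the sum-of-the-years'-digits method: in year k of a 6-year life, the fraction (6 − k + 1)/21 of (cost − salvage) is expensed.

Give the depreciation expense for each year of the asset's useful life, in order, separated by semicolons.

$35,292; $29,410; $23,528; $17,646; $11,764; $5,882

Depreciable base = $164,022 − $40,500 = $123,522.
Sum of the years' digits = 6+5+4+3+2+1 = 21.
Year 1: $123,522 × 6/21 = $35,292. Book value $128,730.
Year 2: $123,522 × 5/21 = $29,410. Book value $99,320.
Year 3: $123,522 × 4/21 = $23,528. Book value $75,792.
Year 4: $123,522 × 3/21 = $17,646. Book value $58,146.
Year 5: $123,522 × 2/21 = $11,764. Book value $46,382.
Year 6: $123,522 × 1/21 = $5,882. Book value $40,500.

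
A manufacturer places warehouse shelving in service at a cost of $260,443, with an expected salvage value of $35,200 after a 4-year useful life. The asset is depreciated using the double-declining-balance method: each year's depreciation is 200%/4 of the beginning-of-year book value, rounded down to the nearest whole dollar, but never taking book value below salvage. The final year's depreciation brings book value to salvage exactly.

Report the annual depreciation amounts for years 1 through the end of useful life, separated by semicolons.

$130,221; $65,111; $29,911; $0

Depreciable base = $260,443 − $35,200 = $225,243.
Year 1: ⌊$260,443 × 200%/4⌋ = $130,221. Book value $130,222.
Year 2: ⌊$130,222 × 200%/4⌋ = $65,111. Book value $65,111.
Year 3: ⌊$65,111 × 200%/4⌋ = $32,555, capped at $29,911. Book value $35,200.
Year 4 (final): $35,200 − $35,200 = $0. Book value $35,200.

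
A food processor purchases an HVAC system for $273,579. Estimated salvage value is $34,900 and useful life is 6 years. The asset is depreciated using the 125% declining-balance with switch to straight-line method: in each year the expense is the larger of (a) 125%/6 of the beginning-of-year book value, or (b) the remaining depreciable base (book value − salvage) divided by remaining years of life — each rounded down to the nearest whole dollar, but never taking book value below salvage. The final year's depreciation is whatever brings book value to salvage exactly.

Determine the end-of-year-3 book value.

$135,742

Depreciable base = $273,579 − $34,900 = $238,679.
Year 1: DB = ⌊$273,579 × 125%/6⌋ = $56,995; SL = ⌊$238,679/6⌋ = $39,779 → take DB $56,995. Book value $216,584.
Year 2: DB = ⌊$216,584 × 125%/6⌋ = $45,121; SL = ⌊$181,684/5⌋ = $36,336 → take DB $45,121. Book value $171,463.
Year 3: DB = ⌊$171,463 × 125%/6⌋ = $35,721; SL = ⌊$136,563/4⌋ = $34,140 → take DB $35,721. Book value $135,742.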